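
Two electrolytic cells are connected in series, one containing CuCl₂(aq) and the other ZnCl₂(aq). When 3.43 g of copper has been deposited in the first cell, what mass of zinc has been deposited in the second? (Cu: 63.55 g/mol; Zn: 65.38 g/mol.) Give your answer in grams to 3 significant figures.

3.53 g

n(Cu) = 3.43 / 63.55 = 0.05397 mol
Cu²⁺ + 2e⁻ → Cu, so n(e⁻) = 2 × 0.05397 = 0.1079 mol
Same current for the same time ⇒ same n(e⁻) = 0.1079 mol in both cells.
Zn²⁺ + 2e⁻ → Zn, so n(Zn) = 0.1079 / 2 = 0.05395 mol
m(Zn) = 0.05395 × 65.38 = 3.53 g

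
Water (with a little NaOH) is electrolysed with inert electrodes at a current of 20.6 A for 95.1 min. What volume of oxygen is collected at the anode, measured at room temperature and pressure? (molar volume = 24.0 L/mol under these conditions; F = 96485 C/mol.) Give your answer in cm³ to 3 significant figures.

7310 cm³

Charge passed = 20.6 × 5706 = 1.175×10^5 C
Moles of electrons = 1.175×10^5 / 96485 = 1.218 mol
2H₂O → O₂ + 4H⁺ + 4e⁻, so n(O₂) = 1.218 / 4 = 0.3045 mol
V = 0.3045 × 24.0 = 7.308 L
= 7310 cm³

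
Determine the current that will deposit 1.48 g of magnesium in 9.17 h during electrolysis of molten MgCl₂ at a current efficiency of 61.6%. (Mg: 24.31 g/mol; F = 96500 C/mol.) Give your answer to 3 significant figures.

0.578 A

n(Mg) = 1.48 / 24.31 = 0.06088 mol
Mg²⁺ + 2e⁻ → Mg, so n(e⁻) = 2 × 0.06088 = 0.1218 mol
Q = 0.1218 × 96500 / 0.616 = 19080 C
I = Q / t = 19080 / 33012 s = 0.578 A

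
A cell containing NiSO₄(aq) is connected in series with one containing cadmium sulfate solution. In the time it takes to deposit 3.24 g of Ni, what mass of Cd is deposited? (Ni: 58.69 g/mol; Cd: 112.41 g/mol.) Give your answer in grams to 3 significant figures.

n(Ni) = 3.24 / 58.69 = 0.05521 mol
Ni²⁺ + 2e⁻ → Ni, so n(e⁻) = 2 × 0.05521 = 0.1104 mol
Since the cells are in series, n(e⁻) in the Cd cell is also 0.1104 mol.
Cd²⁺ + 2e⁻ → Cd, so n(Cd) = 0.1104 / 2 = 0.05520 mol
m(Cd) = 0.05520 × 112.41 = 6.21 g

6.21 g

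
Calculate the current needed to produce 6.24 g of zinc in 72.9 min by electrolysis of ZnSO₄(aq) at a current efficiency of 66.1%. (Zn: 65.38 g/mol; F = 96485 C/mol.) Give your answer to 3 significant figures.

n(Zn) = 6.24 / 65.38 = 0.09544 mol
Zn²⁺ + 2e⁻ → Zn, so n(e⁻) = 2 × 0.09544 = 0.1909 mol
Q = 0.1909 × 96485 / 0.661 = 27870 C
I = Q / t = 27870 / 4374 s = 6.37 A

6.37 A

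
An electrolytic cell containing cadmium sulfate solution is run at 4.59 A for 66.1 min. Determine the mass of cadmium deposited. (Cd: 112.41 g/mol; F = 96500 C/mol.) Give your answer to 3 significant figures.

Q = It = 4.59 × 3966 = 18200 C
n(e⁻) = 18200 / 96500 = 0.1886 mol
Cd²⁺ + 2e⁻ → Cd, so n(Cd) = 0.1886 / 2 = 0.09430 mol
m = 0.09430 × 112.41 = 10.6 g

10.6 g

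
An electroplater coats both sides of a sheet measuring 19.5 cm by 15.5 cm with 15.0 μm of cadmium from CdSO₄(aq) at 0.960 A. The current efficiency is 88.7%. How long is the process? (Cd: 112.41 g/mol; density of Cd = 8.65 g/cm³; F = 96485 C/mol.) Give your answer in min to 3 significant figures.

Plated area = 2 × 19.5 × 15.5 = 604.5 cm²
Volume = 604.5 × 15.0×10⁻⁴ cm = 0.9068 cm³
m(Cd) = 0.9068 × 8.65 = 7.844 g
n(Cd) = 7.844 / 112.41 = 0.06978 mol; n(e⁻) = 2 × 0.06978 = 0.1396 mol
Q = 0.1396 × 96485 / 0.887 = 15190 C
t = 15190 / 0.960 = 15820 s = 264 min

264 min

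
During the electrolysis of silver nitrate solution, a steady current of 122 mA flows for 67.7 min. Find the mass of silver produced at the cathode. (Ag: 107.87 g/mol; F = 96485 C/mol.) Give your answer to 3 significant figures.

Q = It = 0.122 × 4062 = 495.6 C
n(e⁻) = 495.6 / 96485 = 0.005137 mol
Ag⁺ + e⁻ → Ag, so n(Ag) = 0.005137 mol
m = 0.005137 × 107.87 = 0.554 g

0.554 g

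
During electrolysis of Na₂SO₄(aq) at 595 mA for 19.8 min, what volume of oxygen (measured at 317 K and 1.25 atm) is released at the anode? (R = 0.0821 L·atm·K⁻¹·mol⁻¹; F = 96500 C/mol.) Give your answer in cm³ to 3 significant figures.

Q = 0.595 A × 1188 s = 706.9 C
n(e⁻) = Q/F = 706.9/96500 = 0.007325 mol
2H₂O → O₂ + 4H⁺ + 4e⁻, so n(O₂) = 0.007325 / 4 = 0.001831 mol
V = nRT/P = 0.001831 × 0.0821 × 317 / 1.25 = 0.03812 L
= 38.1 cm³

38.1 cm³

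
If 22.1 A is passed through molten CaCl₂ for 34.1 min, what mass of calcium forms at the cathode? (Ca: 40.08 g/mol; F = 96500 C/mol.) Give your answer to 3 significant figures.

9.39 g

Q = 22.1 A × 2046 s = 45220 C
n(e⁻) = 45220 / 96500 = 0.4686 mol
Ca²⁺ + 2e⁻ → Ca, so n(Ca) = 0.4686 / 2 = 0.2343 mol
m = 0.2343 × 40.08 = 9.39 g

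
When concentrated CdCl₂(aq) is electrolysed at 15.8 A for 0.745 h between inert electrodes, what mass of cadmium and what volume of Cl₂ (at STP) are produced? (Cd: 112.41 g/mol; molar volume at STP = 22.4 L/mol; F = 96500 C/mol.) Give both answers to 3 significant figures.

Q = 15.8 × 2682 = 42380 C; n(e⁻) = 42380 / 96500 = 0.4392 mol
Cathode: Cd²⁺ + 2e⁻ → Cd → n(Cd) = 0.4392/2 = 0.2196 mol → 24.7 g
Anode: 2Cl⁻ → Cl₂ + 2e⁻ → n(Cl₂) = 0.4392/2 = 0.2196 mol → 4.92 L

24.7 g Cd; 4.92 L Cl₂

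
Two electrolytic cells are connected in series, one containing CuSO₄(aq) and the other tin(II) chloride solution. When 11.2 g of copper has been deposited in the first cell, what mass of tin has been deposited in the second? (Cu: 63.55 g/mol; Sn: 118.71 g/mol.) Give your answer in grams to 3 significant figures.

20.9 g

n(Cu) = 11.2 / 63.55 = 0.1762 mol
Cu²⁺ + 2e⁻ → Cu, so n(e⁻) = 2 × 0.1762 = 0.3524 mol
In series, the same 0.3524 mol of electrons flows through the second cell.
Sn²⁺ + 2e⁻ → Sn, so n(Sn) = 0.3524 / 2 = 0.1762 mol
m(Sn) = 0.1762 × 118.71 = 20.9 g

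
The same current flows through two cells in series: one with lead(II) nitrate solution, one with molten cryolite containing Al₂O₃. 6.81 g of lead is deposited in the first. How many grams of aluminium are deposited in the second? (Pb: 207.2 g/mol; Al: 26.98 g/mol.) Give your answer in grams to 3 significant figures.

n(Pb) = 6.81 / 207.2 = 0.03287 mol
Pb²⁺ + 2e⁻ → Pb, so n(e⁻) = 2 × 0.03287 = 0.06574 mol
Since the cells are in series, n(e⁻) in the Al cell is also 0.06574 mol.
Al³⁺ + 3e⁻ → Al, so n(Al) = 0.06574 / 3 = 0.02191 mol
m(Al) = 0.02191 × 26.98 = 0.591 g

0.591 g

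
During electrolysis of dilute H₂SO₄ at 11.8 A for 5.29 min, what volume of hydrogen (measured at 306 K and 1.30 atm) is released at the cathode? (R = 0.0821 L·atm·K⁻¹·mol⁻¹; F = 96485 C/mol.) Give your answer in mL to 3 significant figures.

Q = It = 11.8 × 317.4 = 3745 C
Moles of electrons = 3745 / 96485 = 0.03881 mol
2H⁺ + 2e⁻ → H₂, so n(H₂) = 0.03881 / 2 = 0.01941 mol
V = nRT/P = 0.01941 × 0.0821 × 306 / 1.30 = 0.3751 L
= 375 mL

375 mL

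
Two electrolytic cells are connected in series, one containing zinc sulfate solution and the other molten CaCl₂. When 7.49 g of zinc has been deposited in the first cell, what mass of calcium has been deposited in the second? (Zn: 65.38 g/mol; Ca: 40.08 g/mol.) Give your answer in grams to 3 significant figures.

n(Zn) = 7.49 / 65.38 = 0.1146 mol
Zn²⁺ + 2e⁻ → Zn, so n(e⁻) = 2 × 0.1146 = 0.2292 mol
In series, the same 0.2292 mol of electrons flows through the second cell.
Ca²⁺ + 2e⁻ → Ca, so n(Ca) = 0.2292 / 2 = 0.1146 mol
m(Ca) = 0.1146 × 40.08 = 4.59 g

4.59 g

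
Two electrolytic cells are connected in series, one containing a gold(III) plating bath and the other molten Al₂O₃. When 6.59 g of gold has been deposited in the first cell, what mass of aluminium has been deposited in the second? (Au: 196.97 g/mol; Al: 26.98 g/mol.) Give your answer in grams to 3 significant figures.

n(Au) = 6.59 / 196.97 = 0.03346 mol
Au³⁺ + 3e⁻ → Au, so n(e⁻) = 3 × 0.03346 = 0.1004 mol
In series, the same 0.1004 mol of electrons flows through the second cell.
Al³⁺ + 3e⁻ → Al, so n(Al) = 0.1004 / 3 = 0.03347 mol
m(Al) = 0.03347 × 26.98 = 0.903 g

0.903 g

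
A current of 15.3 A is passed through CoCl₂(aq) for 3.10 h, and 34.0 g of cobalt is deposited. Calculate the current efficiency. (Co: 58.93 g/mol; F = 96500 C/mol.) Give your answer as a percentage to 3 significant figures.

Q = 15.3 × 11160 = 1.707×10^5 C
n(e⁻) = 1.707×10^5 / 96500 = 1.769 mol
Co²⁺ + 2e⁻ → Co, so theoretical n(Co) = 0.8845 mol → 52.12 g
Efficiency = 34.0 / 52.12 = 0.6523 = 65.2%

65.2%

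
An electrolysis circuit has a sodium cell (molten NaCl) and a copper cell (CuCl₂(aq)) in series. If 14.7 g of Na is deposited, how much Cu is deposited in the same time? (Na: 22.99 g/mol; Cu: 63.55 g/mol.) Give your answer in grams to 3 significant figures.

20.3 g

n(Na) = 14.7 / 22.99 = 0.6394 mol
Na⁺ + e⁻ → Na, so n(e⁻) = 0.6394 mol
In series, the same 0.6394 mol of electrons flows through the second cell.
Cu²⁺ + 2e⁻ → Cu, so n(Cu) = 0.6394 / 2 = 0.3197 mol
m(Cu) = 0.3197 × 63.55 = 20.3 g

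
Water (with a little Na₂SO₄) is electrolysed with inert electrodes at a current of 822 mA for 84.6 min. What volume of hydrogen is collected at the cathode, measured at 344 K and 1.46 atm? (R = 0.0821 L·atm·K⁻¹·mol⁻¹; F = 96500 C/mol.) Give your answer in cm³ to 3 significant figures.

418 cm³

Q = 0.822 A × 5076 s = 4172 C
n(e⁻) = Q/F = 4172/96500 = 0.04323 mol
2H⁺ + 2e⁻ → H₂, so n(H₂) = 0.04323 / 2 = 0.02162 mol
V = nRT/P = 0.02162 × 0.0821 × 344 / 1.46 = 0.4182 L
= 418 cm³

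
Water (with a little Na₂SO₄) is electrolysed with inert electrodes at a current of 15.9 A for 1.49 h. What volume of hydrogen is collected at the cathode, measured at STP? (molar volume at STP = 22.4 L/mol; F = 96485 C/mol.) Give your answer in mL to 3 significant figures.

Charge passed = 15.9 × 5364 = 85290 C
n(e⁻) = 85290 / 96485 = 0.8840 mol
2H⁺ + 2e⁻ → H₂, so n(H₂) = 0.8840 / 2 = 0.4420 mol
V = 0.4420 × 22.4 = 9.901 L
= 9900 mL

9900 mL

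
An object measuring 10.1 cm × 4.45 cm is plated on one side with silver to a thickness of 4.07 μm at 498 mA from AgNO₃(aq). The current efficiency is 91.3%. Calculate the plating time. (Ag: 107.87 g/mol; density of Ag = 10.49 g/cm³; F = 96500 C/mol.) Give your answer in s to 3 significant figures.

Plated area = 10.1 × 4.45 = 44.95 cm²
Volume = 44.95 × 4.07×10⁻⁴ cm = 0.01829 cm³
m(Ag) = 0.01829 × 10.49 = 0.1919 g
n(Ag) = 0.1919 / 107.87 = 0.001779 mol; n(e⁻) = 0.001779 mol
Q = 0.001779 × 96500 / 0.913 = 188.0 C
t = 188.0 / 0.498 = 377.5 s

378 s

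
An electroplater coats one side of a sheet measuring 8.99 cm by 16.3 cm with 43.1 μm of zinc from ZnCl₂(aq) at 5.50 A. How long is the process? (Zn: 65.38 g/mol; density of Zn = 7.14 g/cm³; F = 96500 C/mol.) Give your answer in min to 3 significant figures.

Plated area = 8.99 × 16.3 = 146.5 cm²
Volume = 146.5 × 43.1×10⁻⁴ cm = 0.6314 cm³
m(Zn) = 0.6314 × 7.14 = 4.508 g
n(Zn) = 4.508 / 65.38 = 0.06895 mol; n(e⁻) = 2 × 0.06895 = 0.1379 mol
Q = 0.1379 × 96500 = 13310 C
t = 13310 / 5.50 = 2420 s = 40.3 min

40.3 min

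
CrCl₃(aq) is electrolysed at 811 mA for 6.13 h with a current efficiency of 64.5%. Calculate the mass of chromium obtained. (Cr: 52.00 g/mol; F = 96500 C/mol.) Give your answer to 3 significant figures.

Q = 0.811 × 22068 = 17900 C
n(e⁻) = 17900 / 96500 = 0.1855 mol
Cr³⁺ + 3e⁻ → Cr, so theoretical m(Cr) = 0.06183 × 52.00 = 3.215 g
Actual mass = 64.5% × 3.215 = 2.07 g

2.07 g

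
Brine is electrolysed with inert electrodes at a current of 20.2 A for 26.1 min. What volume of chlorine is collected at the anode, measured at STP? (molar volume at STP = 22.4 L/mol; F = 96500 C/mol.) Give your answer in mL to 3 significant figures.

Q = It = 20.2 × 1566 = 31630 C
n(e⁻) = 31630 / 96500 = 0.3278 mol
2Cl⁻ → Cl₂ + 2e⁻, so n(Cl₂) = 0.3278 / 2 = 0.1639 mol
V = 0.1639 × 22.4 = 3.671 L
= 3670 mL

3670 mL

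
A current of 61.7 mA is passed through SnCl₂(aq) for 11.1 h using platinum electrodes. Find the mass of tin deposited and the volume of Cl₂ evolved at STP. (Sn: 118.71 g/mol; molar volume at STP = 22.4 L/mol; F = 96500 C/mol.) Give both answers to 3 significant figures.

1.52 g Sn; 0.286 L Cl₂

Q = 0.0617 × 39960 = 2466 C; n(e⁻) = 2466 / 96500 = 0.02555 mol
Cathode: Sn²⁺ + 2e⁻ → Sn → n(Sn) = 0.02555/2 = 0.01278 mol → 1.52 g
Anode: 2Cl⁻ → Cl₂ + 2e⁻ → n(Cl₂) = 0.02555/2 = 0.01278 mol → 0.286 L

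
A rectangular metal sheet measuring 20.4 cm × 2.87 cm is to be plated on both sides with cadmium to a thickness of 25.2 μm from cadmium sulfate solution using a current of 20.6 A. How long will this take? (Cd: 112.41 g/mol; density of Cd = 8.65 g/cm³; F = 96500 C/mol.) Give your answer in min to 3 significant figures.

3.55 min

Plated area = 2 × 20.4 × 2.87 = 117.1 cm²
Volume = 117.1 × 25.2×10⁻⁴ cm = 0.2951 cm³
m(Cd) = 0.2951 × 8.65 = 2.553 g
n(Cd) = 2.553 / 112.41 = 0.02271 mol; n(e⁻) = 2 × 0.02271 = 0.04542 mol
Q = 0.04542 × 96500 = 4383 C
t = 4383 / 20.6 = 212.8 s = 3.55 min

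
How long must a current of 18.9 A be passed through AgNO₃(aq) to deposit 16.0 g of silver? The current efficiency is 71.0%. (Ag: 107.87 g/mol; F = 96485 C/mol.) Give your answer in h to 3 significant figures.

0.296 h

n(Ag) = 16.0 / 107.87 = 0.1483 mol
Ag⁺ + e⁻ → Ag, so n(e⁻) = 0.1483 mol
Q = 0.1483 × 96485 / 0.710 = 20150 C
t = Q / I = 20150 / 18.9 = 1066 s = 0.296 h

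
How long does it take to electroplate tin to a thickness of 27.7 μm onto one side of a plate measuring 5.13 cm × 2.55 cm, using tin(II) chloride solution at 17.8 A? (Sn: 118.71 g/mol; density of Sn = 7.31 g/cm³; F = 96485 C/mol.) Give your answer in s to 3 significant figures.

24.2 s

Plated area = 5.13 × 2.55 = 13.08 cm²
Volume = 13.08 × 27.7×10⁻⁴ cm = 0.03623 cm³
m(Sn) = 0.03623 × 7.31 = 0.2648 g
n(Sn) = 0.2648 / 118.71 = 0.002231 mol; n(e⁻) = 2 × 0.002231 = 0.004462 mol
Q = 0.004462 × 96485 = 430.5 C
t = 430.5 / 17.8 = 24.19 s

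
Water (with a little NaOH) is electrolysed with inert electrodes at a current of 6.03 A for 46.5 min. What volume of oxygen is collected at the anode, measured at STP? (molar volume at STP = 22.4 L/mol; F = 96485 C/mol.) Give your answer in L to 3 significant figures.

0.976 L

Q = It = 6.03 × 2790 = 16820 C
n(e⁻) = 16820 / 96485 = 0.1743 mol
2H₂O → O₂ + 4H⁺ + 4e⁻, so n(O₂) = 0.1743 / 4 = 0.04358 mol
V = 0.04358 × 22.4 = 0.9762 L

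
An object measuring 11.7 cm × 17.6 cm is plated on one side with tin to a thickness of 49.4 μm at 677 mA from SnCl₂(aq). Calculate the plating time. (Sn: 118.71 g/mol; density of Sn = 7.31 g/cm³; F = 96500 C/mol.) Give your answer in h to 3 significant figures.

Plated area = 11.7 × 17.6 = 205.9 cm²
Volume = 205.9 × 49.4×10⁻⁴ cm = 1.017 cm³
m(Sn) = 1.017 × 7.31 = 7.434 g
n(Sn) = 7.434 / 118.71 = 0.06262 mol; n(e⁻) = 2 × 0.06262 = 0.1252 mol
Q = 0.1252 × 96500 = 12080 C
t = 12080 / 0.677 = 17840 s = 4.96 h

4.96 h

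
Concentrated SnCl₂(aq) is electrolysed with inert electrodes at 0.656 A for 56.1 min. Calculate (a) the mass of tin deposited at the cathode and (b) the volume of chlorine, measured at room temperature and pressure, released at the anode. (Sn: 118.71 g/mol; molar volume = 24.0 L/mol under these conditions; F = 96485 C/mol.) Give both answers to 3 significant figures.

1.36 g Sn; 0.275 L Cl₂

Q = 0.656 × 3366 = 2208 C; n(e⁻) = 2208 / 96485 = 0.02288 mol
Cathode: Sn²⁺ + 2e⁻ → Sn → n(Sn) = 0.02288/2 = 0.01144 mol → 1.36 g
Anode: 2Cl⁻ → Cl₂ + 2e⁻ → n(Cl₂) = 0.02288/2 = 0.01144 mol → 0.275 L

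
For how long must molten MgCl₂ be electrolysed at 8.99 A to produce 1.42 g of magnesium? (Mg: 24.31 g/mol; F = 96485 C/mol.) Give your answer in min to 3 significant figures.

n(Mg) = 1.42 / 24.31 = 0.05841 mol
Mg²⁺ + 2e⁻ → Mg, so n(e⁻) = 2 × 0.05841 = 0.1168 mol
Q = 0.1168 × 96485 = 11270 C
t = Q / I = 11270 / 8.99 = 1254 s = 20.9 min

20.9 min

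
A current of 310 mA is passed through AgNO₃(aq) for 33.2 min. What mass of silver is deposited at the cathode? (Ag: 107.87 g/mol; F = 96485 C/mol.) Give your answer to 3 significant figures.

Charge passed = 0.310 × 1992 = 617.5 C
Moles of electrons = 617.5 / 96485 = 0.006400 mol
Ag⁺ + e⁻ → Ag, so n(Ag) = 0.006400 mol
m = 0.006400 × 107.87 = 0.690 g

0.690 g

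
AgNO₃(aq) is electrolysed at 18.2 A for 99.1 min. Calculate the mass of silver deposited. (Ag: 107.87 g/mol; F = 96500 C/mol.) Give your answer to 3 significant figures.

121 g

Q = 18.2 A × 5946 s = 1.082×10^5 C
n(e⁻) = 1.082×10^5 / 96500 = 1.121 mol
Ag⁺ + e⁻ → Ag, so n(Ag) = 1.121 mol
m = 1.121 × 107.87 = 121 g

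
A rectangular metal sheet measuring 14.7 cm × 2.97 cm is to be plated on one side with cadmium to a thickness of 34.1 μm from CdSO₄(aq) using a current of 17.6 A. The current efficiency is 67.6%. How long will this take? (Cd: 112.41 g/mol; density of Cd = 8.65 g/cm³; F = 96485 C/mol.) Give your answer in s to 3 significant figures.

186 s

Plated area = 14.7 × 2.97 = 43.66 cm²
Volume = 43.66 × 34.1×10⁻⁴ cm = 0.1489 cm³
m(Cd) = 0.1489 × 8.65 = 1.288 g
n(Cd) = 1.288 / 112.41 = 0.01146 mol; n(e⁻) = 2 × 0.01146 = 0.02292 mol
Q = 0.02292 × 96485 / 0.676 = 3271 C
t = 3271 / 17.6 = 185.9 s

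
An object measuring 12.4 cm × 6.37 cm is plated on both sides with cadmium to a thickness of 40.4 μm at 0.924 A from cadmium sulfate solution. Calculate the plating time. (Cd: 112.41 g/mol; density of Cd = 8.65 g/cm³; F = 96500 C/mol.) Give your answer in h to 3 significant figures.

Plated area = 2 × 12.4 × 6.37 = 158.0 cm²
Volume = 158.0 × 40.4×10⁻⁴ cm = 0.6383 cm³
m(Cd) = 0.6383 × 8.65 = 5.521 g
n(Cd) = 5.521 / 112.41 = 0.04911 mol; n(e⁻) = 2 × 0.04911 = 0.09822 mol
Q = 0.09822 × 96500 = 9478 C
t = 9478 / 0.924 = 10260 s = 2.85 h

2.85 h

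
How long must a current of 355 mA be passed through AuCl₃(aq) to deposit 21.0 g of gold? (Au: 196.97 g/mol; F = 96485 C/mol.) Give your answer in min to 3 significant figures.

n(Au) = 21.0 / 196.97 = 0.1066 mol
Au³⁺ + 3e⁻ → Au, so n(e⁻) = 3 × 0.1066 = 0.3198 mol
Q = 0.3198 × 96485 = 30860 C
t = Q / I = 30860 / 0.355 = 86930 s = 1450 min

1450 min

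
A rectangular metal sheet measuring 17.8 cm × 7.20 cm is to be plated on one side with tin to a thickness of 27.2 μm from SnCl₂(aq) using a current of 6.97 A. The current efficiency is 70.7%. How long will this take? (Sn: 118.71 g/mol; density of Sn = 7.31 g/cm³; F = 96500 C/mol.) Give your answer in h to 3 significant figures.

Plated area = 17.8 × 7.20 = 128.2 cm²
Volume = 128.2 × 27.2×10⁻⁴ cm = 0.3487 cm³
m(Sn) = 0.3487 × 7.31 = 2.549 g
n(Sn) = 2.549 / 118.71 = 0.02147 mol; n(e⁻) = 2 × 0.02147 = 0.04294 mol
Q = 0.04294 × 96500 / 0.707 = 5861 C
t = 5861 / 6.97 = 840.9 s = 0.234 h

0.234 h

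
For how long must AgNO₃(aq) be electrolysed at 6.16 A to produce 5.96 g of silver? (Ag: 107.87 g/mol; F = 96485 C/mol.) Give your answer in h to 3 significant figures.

0.240 h

n(Ag) = 5.96 / 107.87 = 0.05525 mol
Ag⁺ + e⁻ → Ag, so n(e⁻) = 0.05525 mol
Q = 0.05525 × 96485 = 5331 C
t = Q / I = 5331 / 6.16 = 865.4 s = 0.240 h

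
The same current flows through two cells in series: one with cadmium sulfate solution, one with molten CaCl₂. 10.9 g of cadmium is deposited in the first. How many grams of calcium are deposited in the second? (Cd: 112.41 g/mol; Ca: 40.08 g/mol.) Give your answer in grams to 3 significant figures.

3.89 g

n(Cd) = 10.9 / 112.41 = 0.09697 mol
Cd²⁺ + 2e⁻ → Cd, so n(e⁻) = 2 × 0.09697 = 0.1939 mol
Same current for the same time ⇒ same n(e⁻) = 0.1939 mol in both cells.
Ca²⁺ + 2e⁻ → Ca, so n(Ca) = 0.1939 / 2 = 0.09695 mol
m(Ca) = 0.09695 × 40.08 = 3.89 g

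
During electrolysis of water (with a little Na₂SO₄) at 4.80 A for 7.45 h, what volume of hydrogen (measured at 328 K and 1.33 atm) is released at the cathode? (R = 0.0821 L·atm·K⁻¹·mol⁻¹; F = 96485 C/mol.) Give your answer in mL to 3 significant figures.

Q = 4.80 A × 26820 s = 1.287×10^5 C
n(e⁻) = 1.287×10^5 / 96485 = 1.334 mol
2H⁺ + 2e⁻ → H₂, so n(H₂) = 1.334 / 2 = 0.6670 mol
V = nRT/P = 0.6670 × 0.0821 × 328 / 1.33 = 13.50 L
= 13500 mL

13500 mL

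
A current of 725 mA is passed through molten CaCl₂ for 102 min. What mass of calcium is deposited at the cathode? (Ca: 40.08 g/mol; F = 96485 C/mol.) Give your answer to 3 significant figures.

0.922 g

Q = It = 0.725 × 6120 = 4437 C
n(e⁻) = Q/F = 4437/96485 = 0.04599 mol
Ca²⁺ + 2e⁻ → Ca, so n(Ca) = 0.04599 / 2 = 0.02300 mol
m = 0.02300 × 40.08 = 0.922 g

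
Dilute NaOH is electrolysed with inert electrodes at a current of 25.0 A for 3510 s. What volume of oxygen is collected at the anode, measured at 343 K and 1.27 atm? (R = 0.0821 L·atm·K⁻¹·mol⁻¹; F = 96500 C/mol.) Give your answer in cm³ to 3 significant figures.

Q = It = 25.0 × 3510 = 87750 C
n(e⁻) = 87750 / 96500 = 0.9093 mol
2H₂O → O₂ + 4H⁺ + 4e⁻, so n(O₂) = 0.9093 / 4 = 0.2273 mol
V = nRT/P = 0.2273 × 0.0821 × 343 / 1.27 = 5.040 L
= 5040 cm³

5040 cm³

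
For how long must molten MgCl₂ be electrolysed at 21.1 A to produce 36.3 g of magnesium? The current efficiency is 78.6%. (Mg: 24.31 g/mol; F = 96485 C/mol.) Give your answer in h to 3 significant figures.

4.83 h

n(Mg) = 36.3 / 24.31 = 1.493 mol
Mg²⁺ + 2e⁻ → Mg, so n(e⁻) = 2 × 1.493 = 2.986 mol
Q = 2.986 × 96485 / 0.786 = 3.665×10^5 C
t = Q / I = 3.665×10^5 / 21.1 = 17370 s = 4.83 h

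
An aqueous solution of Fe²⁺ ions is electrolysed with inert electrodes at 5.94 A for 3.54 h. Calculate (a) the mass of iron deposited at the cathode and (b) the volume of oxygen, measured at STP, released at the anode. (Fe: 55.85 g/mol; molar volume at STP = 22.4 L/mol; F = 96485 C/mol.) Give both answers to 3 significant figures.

Q = 5.94 × 12744 = 75700 C; n(e⁻) = 75700 / 96485 = 0.7846 mol
Cathode: Fe²⁺ + 2e⁻ → Fe → n(Fe) = 0.7846/2 = 0.3923 mol → 21.9 g
Anode: 2H₂O → O₂ + 4H⁺ + 4e⁻ → n(O₂) = 0.7846/4 = 0.1962 mol → 4.39 L

21.9 g Fe; 4.39 L O₂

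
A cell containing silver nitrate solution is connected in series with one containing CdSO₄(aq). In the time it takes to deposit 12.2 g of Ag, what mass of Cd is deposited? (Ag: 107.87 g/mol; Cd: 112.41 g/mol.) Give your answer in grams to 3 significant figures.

n(Ag) = 12.2 / 107.87 = 0.1131 mol
Ag⁺ + e⁻ → Ag, so n(e⁻) = 0.1131 mol
Same current for the same time ⇒ same n(e⁻) = 0.1131 mol in both cells.
Cd²⁺ + 2e⁻ → Cd, so n(Cd) = 0.1131 / 2 = 0.05655 mol
m(Cd) = 0.05655 × 112.41 = 6.36 g

6.36 g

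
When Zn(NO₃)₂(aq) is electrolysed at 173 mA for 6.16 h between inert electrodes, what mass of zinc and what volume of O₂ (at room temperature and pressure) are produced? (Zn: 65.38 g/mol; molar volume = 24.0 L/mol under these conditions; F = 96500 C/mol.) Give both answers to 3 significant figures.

Q = 0.173 × 22176 = 3836 C; n(e⁻) = 3836 / 96500 = 0.03975 mol
Cathode: Zn²⁺ + 2e⁻ → Zn → n(Zn) = 0.03975/2 = 0.01988 mol → 1.30 g
Anode: 2H₂O → O₂ + 4H⁺ + 4e⁻ → n(O₂) = 0.03975/4 = 0.009938 mol → 0.239 L

1.30 g Zn; 0.239 L O₂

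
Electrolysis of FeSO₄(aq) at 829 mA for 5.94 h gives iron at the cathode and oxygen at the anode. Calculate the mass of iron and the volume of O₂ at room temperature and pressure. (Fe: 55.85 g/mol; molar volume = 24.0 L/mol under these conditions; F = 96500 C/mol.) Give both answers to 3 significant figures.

5.13 g Fe; 1.10 L O₂

Q = 0.829 × 21384 = 17730 C; n(e⁻) = 17730 / 96500 = 0.1837 mol
Cathode: Fe²⁺ + 2e⁻ → Fe → n(Fe) = 0.1837/2 = 0.09185 mol → 5.13 g
Anode: 2H₂O → O₂ + 4H⁺ + 4e⁻ → n(O₂) = 0.1837/4 = 0.04593 mol → 1.10 L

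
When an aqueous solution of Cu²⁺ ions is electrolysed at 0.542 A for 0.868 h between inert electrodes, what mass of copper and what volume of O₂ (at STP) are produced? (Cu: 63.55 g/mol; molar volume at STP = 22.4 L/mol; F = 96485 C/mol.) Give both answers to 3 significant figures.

Q = 0.542 × 3124.8 = 1694 C; n(e⁻) = 1694 / 96485 = 0.01756 mol
Cathode: Cu²⁺ + 2e⁻ → Cu → n(Cu) = 0.01756/2 = 0.008780 mol → 0.558 g
Anode: 2H₂O → O₂ + 4H⁺ + 4e⁻ → n(O₂) = 0.01756/4 = 0.004390 mol → 0.0983 L

0.558 g Cu; 0.0983 L O₂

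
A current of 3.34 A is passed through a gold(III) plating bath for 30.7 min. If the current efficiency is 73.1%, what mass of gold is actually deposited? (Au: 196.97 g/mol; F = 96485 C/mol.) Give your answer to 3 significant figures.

Q = 3.34 × 1842 = 6152 C
n(e⁻) = 6152 / 96485 = 0.06376 mol
Au³⁺ + 3e⁻ → Au, so theoretical m(Au) = 0.02125 × 196.97 = 4.186 g
Actual mass = 73.1% × 4.186 = 3.06 g

3.06 g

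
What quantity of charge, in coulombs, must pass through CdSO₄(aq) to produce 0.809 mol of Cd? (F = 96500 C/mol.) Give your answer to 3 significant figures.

1.56×10^5 C

Cd²⁺ + 2e⁻ → Cd, so n(e⁻) = 2 × 0.809 = 1.618 mol
Q = 1.618 × 96500 = 1.561×10^5 C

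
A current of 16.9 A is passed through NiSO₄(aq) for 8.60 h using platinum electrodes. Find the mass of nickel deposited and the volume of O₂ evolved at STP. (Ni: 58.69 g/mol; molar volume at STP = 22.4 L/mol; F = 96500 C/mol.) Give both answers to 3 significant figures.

Q = 16.9 × 30960 = 5.232×10^5 C; n(e⁻) = 5.232×10^5 / 96500 = 5.422 mol
Cathode: Ni²⁺ + 2e⁻ → Ni → n(Ni) = 5.422/2 = 2.711 mol → 159 g
Anode: 2H₂O → O₂ + 4H⁺ + 4e⁻ → n(O₂) = 5.422/4 = 1.356 mol → 30.4 L

159 g Ni; 30.4 L O₂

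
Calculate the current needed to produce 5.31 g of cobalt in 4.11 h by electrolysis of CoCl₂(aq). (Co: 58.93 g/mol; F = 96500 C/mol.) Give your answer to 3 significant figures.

1.18 A

n(Co) = 5.31 / 58.93 = 0.09011 mol
Co²⁺ + 2e⁻ → Co, so n(e⁻) = 2 × 0.09011 = 0.1802 mol
Q = 0.1802 × 96500 = 17390 C
I = Q / t = 17390 / 14796 s = 1.18 A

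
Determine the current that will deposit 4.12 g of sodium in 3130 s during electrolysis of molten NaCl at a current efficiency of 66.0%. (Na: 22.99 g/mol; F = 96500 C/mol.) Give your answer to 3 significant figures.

n(Na) = 4.12 / 22.99 = 0.1792 mol
Na⁺ + e⁻ → Na, so n(e⁻) = 0.1792 mol
Q = 0.1792 × 96500 / 0.660 = 26200 C
I = Q / t = 26200 / 3130 s = 8.37 A

8.37 A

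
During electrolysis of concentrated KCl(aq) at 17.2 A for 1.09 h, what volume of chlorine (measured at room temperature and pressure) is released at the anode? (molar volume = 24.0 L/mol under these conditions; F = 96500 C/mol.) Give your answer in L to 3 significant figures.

8.39 L

Charge passed = 17.2 × 3924 = 67490 C
Moles of electrons = 67490 / 96500 = 0.6994 mol
2Cl⁻ → Cl₂ + 2e⁻, so n(Cl₂) = 0.6994 / 2 = 0.3497 mol
V = 0.3497 × 24.0 = 8.393 L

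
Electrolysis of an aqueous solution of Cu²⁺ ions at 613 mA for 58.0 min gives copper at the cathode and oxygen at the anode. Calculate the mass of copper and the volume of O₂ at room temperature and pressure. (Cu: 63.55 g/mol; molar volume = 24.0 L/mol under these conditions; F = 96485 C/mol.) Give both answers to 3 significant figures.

Q = 0.613 × 3480 = 2133 C; n(e⁻) = 2133 / 96485 = 0.02211 mol
Cathode: Cu²⁺ + 2e⁻ → Cu → n(Cu) = 0.02211/2 = 0.01106 mol → 0.703 g
Anode: 2H₂O → O₂ + 4H⁺ + 4e⁻ → n(O₂) = 0.02211/4 = 0.005528 mol → 0.133 L

0.703 g Cu; 0.133 L O₂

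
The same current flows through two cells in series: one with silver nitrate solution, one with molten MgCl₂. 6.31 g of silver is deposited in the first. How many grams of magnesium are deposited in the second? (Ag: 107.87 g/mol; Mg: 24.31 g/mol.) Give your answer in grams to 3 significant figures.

n(Ag) = 6.31 / 107.87 = 0.05850 mol
Ag⁺ + e⁻ → Ag, so n(e⁻) = 0.05850 mol
Same current for the same time ⇒ same n(e⁻) = 0.05850 mol in both cells.
Mg²⁺ + 2e⁻ → Mg, so n(Mg) = 0.05850 / 2 = 0.02925 mol
m(Mg) = 0.02925 × 24.31 = 0.711 g

0.711 g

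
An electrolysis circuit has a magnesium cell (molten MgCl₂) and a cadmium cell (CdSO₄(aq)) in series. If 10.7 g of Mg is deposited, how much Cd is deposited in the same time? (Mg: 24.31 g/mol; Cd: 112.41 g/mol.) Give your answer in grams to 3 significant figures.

49.5 g

n(Mg) = 10.7 / 24.31 = 0.4401 mol
Mg²⁺ + 2e⁻ → Mg, so n(e⁻) = 2 × 0.4401 = 0.8802 mol
Since the cells are in series, n(e⁻) in the Cd cell is also 0.8802 mol.
Cd²⁺ + 2e⁻ → Cd, so n(Cd) = 0.8802 / 2 = 0.4401 mol
m(Cd) = 0.4401 × 112.41 = 49.5 g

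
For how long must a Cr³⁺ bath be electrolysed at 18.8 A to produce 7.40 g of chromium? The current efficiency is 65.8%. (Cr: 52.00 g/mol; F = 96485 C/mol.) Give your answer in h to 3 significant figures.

0.925 h

n(Cr) = 7.40 / 52.00 = 0.1423 mol
Cr³⁺ + 3e⁻ → Cr, so n(e⁻) = 3 × 0.1423 = 0.4269 mol
Q = 0.4269 × 96485 / 0.658 = 62600 C
t = Q / I = 62600 / 18.8 = 3330 s = 0.925 h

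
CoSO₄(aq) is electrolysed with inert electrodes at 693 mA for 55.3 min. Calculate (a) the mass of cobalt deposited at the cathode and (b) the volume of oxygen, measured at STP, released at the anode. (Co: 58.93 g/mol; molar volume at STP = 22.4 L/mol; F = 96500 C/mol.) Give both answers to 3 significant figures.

0.702 g Co; 0.133 L O₂

Q = 0.693 × 3318 = 2299 C; n(e⁻) = 2299 / 96500 = 0.02382 mol
Cathode: Co²⁺ + 2e⁻ → Co → n(Co) = 0.02382/2 = 0.01191 mol → 0.702 g
Anode: 2H₂O → O₂ + 4H⁺ + 4e⁻ → n(O₂) = 0.02382/4 = 0.005955 mol → 0.133 L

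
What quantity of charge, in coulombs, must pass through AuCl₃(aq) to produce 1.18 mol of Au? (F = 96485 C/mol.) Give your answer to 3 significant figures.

Au³⁺ + 3e⁻ → Au, so n(e⁻) = 3 × 1.18 = 3.540 mol
Q = 3.540 × 96485 = 3.416×10^5 C

3.42×10^5 C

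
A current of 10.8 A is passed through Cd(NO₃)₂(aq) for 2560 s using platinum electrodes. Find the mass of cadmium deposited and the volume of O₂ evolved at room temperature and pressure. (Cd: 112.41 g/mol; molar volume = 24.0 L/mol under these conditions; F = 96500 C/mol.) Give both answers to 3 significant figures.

Q = 10.8 × 2560 = 27650 C; n(e⁻) = 27650 / 96500 = 0.2865 mol
Cathode: Cd²⁺ + 2e⁻ → Cd → n(Cd) = 0.2865/2 = 0.1433 mol → 16.1 g
Anode: 2H₂O → O₂ + 4H⁺ + 4e⁻ → n(O₂) = 0.2865/4 = 0.07163 mol → 1.72 L

16.1 g Cd; 1.72 L O₂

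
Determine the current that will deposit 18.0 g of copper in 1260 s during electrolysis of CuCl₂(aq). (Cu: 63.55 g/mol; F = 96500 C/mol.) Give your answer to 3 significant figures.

43.4 A

n(Cu) = 18.0 / 63.55 = 0.2832 mol
Cu²⁺ + 2e⁻ → Cu, so n(e⁻) = 2 × 0.2832 = 0.5664 mol
Q = 0.5664 × 96500 = 54660 C
I = Q / t = 54660 / 1260 s = 43.4 A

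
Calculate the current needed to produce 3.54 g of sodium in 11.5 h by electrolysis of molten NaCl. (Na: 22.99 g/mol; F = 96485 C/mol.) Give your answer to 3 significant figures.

n(Na) = 3.54 / 22.99 = 0.1540 mol
Na⁺ + e⁻ → Na, so n(e⁻) = 0.1540 mol
Q = 0.1540 × 96485 = 14860 C
I = Q / t = 14860 / 41400 s = 0.359 A

0.359 A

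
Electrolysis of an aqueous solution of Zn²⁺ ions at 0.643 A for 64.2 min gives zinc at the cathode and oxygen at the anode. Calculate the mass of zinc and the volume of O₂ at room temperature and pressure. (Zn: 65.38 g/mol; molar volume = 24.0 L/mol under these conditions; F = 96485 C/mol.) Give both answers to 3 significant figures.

Q = 0.643 × 3852 = 2477 C; n(e⁻) = 2477 / 96485 = 0.02567 mol
Cathode: Zn²⁺ + 2e⁻ → Zn → n(Zn) = 0.02567/2 = 0.01284 mol → 0.839 g
Anode: 2H₂O → O₂ + 4H⁺ + 4e⁻ → n(O₂) = 0.02567/4 = 0.006418 mol → 0.154 L

0.839 g Zn; 0.154 L O₂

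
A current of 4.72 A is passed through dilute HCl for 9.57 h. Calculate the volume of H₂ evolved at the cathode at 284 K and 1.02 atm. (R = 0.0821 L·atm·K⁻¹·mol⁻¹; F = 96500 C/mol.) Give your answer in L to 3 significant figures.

Charge passed = 4.72 × 34452 = 1.626×10^5 C
Moles of electrons = 1.626×10^5 / 96500 = 1.685 mol
2H⁺ + 2e⁻ → H₂, so n(H₂) = 1.685 / 2 = 0.8425 mol
V = nRT/P = 0.8425 × 0.0821 × 284 / 1.02 = 19.26 L

19.3 L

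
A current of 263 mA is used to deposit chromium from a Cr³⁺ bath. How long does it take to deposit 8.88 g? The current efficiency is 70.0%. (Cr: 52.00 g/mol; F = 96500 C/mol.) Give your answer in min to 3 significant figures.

n(Cr) = 8.88 / 52.00 = 0.1708 mol
Cr³⁺ + 3e⁻ → Cr, so n(e⁻) = 3 × 0.1708 = 0.5124 mol
Q = 0.5124 × 96500 / 0.700 = 70640 C
t = Q / I = 70640 / 0.263 = 2.686×10^5 s = 4480 min

4480 min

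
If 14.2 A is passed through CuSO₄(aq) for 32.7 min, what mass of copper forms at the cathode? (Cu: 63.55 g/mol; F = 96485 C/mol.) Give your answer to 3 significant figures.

Charge passed = 14.2 × 1962 = 27860 C
n(e⁻) = Q/F = 27860/96485 = 0.2887 mol
Cu²⁺ + 2e⁻ → Cu, so n(Cu) = 0.2887 / 2 = 0.1444 mol
m = 0.1444 × 63.55 = 9.18 g

9.18 g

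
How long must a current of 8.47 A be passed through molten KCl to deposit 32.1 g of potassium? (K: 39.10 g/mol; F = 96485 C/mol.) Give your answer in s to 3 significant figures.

9350 s

n(K) = 32.1 / 39.10 = 0.8210 mol
K⁺ + e⁻ → K, so n(e⁻) = 0.8210 mol
Q = 0.8210 × 96485 = 79210 C
t = Q / I = 79210 / 8.47 = 9352 s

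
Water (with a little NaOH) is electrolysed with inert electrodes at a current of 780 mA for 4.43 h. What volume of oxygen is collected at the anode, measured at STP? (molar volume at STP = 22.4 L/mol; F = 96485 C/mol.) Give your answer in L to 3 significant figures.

0.722 L

Q = It = 0.780 × 15948 = 12440 C
n(e⁻) = 12440 / 96485 = 0.1289 mol
2H₂O → O₂ + 4H⁺ + 4e⁻, so n(O₂) = 0.1289 / 4 = 0.03223 mol
V = 0.03223 × 22.4 = 0.7220 L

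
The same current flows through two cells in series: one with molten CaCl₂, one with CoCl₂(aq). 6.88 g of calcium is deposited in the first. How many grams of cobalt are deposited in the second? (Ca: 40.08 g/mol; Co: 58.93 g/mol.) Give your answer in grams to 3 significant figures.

10.1 g

n(Ca) = 6.88 / 40.08 = 0.1717 mol
Ca²⁺ + 2e⁻ → Ca, so n(e⁻) = 2 × 0.1717 = 0.3434 mol
In series, the same 0.3434 mol of electrons flows through the second cell.
Co²⁺ + 2e⁻ → Co, so n(Co) = 0.3434 / 2 = 0.1717 mol
m(Co) = 0.1717 × 58.93 = 10.1 g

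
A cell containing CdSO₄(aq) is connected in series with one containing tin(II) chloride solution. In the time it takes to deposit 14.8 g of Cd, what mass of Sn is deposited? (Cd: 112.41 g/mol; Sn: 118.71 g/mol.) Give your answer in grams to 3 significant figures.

n(Cd) = 14.8 / 112.41 = 0.1317 mol
Cd²⁺ + 2e⁻ → Cd, so n(e⁻) = 2 × 0.1317 = 0.2634 mol
The cells are in series, so the same charge (and hence the same n(e⁻) = 0.2634 mol) passes through both.
Sn²⁺ + 2e⁻ → Sn, so n(Sn) = 0.2634 / 2 = 0.1317 mol
m(Sn) = 0.1317 × 118.71 = 15.6 g

15.6 g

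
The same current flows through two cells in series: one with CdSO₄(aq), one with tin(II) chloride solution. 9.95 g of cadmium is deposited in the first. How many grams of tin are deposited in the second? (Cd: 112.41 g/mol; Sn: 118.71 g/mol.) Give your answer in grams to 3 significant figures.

10.5 g

n(Cd) = 9.95 / 112.41 = 0.08852 mol
Cd²⁺ + 2e⁻ → Cd, so n(e⁻) = 2 × 0.08852 = 0.1770 mol
In series, the same 0.1770 mol of electrons flows through the second cell.
Sn²⁺ + 2e⁻ → Sn, so n(Sn) = 0.1770 / 2 = 0.08850 mol
m(Sn) = 0.08850 × 118.71 = 10.5 g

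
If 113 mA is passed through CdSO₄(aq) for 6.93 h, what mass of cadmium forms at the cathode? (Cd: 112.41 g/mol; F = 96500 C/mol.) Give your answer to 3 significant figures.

1.64 g

Q = 0.113 A × 24948 s = 2819 C
n(e⁻) = 2819 / 96500 = 0.02921 mol
Cd²⁺ + 2e⁻ → Cd, so n(Cd) = 0.02921 / 2 = 0.01461 mol
m = 0.01461 × 112.41 = 1.64 g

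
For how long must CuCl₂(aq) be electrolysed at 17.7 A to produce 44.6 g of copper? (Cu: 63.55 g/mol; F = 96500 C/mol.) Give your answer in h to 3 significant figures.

n(Cu) = 44.6 / 63.55 = 0.7018 mol
Cu²⁺ + 2e⁻ → Cu, so n(e⁻) = 2 × 0.7018 = 1.404 mol
Q = 1.404 × 96500 = 1.355×10^5 C
t = Q / I = 1.355×10^5 / 17.7 = 7655 s = 2.13 h

2.13 h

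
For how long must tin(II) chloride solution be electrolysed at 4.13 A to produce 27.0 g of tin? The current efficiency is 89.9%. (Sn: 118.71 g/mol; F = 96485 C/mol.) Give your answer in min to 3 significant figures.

197 min

n(Sn) = 27.0 / 118.71 = 0.2274 mol
Sn²⁺ + 2e⁻ → Sn, so n(e⁻) = 2 × 0.2274 = 0.4548 mol
Q = 0.4548 × 96485 / 0.899 = 48810 C
t = Q / I = 48810 / 4.13 = 11820 s = 197 min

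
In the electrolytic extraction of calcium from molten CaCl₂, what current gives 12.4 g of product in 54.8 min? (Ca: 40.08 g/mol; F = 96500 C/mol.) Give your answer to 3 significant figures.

n(Ca) = 12.4 / 40.08 = 0.3094 mol
Ca²⁺ + 2e⁻ → Ca, so n(e⁻) = 2 × 0.3094 = 0.6188 mol
Q = 0.6188 × 96500 = 59710 C
I = Q / t = 59710 / 3288 s = 18.2 A

18.2 A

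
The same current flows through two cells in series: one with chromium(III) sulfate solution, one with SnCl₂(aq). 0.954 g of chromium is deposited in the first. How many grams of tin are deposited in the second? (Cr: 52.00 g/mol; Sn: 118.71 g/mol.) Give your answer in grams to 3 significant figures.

3.27 g

n(Cr) = 0.954 / 52.00 = 0.01835 mol
Cr³⁺ + 3e⁻ → Cr, so n(e⁻) = 3 × 0.01835 = 0.05505 mol
In series, the same 0.05505 mol of electrons flows through the second cell.
Sn²⁺ + 2e⁻ → Sn, so n(Sn) = 0.05505 / 2 = 0.02753 mol
m(Sn) = 0.02753 × 118.71 = 3.27 g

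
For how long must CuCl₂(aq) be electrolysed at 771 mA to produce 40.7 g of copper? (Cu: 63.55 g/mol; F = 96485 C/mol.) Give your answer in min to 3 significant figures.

2670 min

n(Cu) = 40.7 / 63.55 = 0.6404 mol
Cu²⁺ + 2e⁻ → Cu, so n(e⁻) = 2 × 0.6404 = 1.281 mol
Q = 1.281 × 96485 = 1.236×10^5 C
t = Q / I = 1.236×10^5 / 0.771 = 1.603×10^5 s = 2670 min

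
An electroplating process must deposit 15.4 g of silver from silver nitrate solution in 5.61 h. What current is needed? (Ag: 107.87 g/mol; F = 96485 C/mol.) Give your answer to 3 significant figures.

n(Ag) = 15.4 / 107.87 = 0.1428 mol
Ag⁺ + e⁻ → Ag, so n(e⁻) = 0.1428 mol
Q = 0.1428 × 96485 = 13780 C
I = Q / t = 13780 / 20196 s = 0.682 A

0.682 A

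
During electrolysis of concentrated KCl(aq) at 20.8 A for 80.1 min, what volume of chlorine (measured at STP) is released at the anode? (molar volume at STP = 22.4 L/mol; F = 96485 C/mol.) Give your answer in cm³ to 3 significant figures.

Q = It = 20.8 × 4806 = 99960 C
Moles of electrons = 99960 / 96485 = 1.036 mol
2Cl⁻ → Cl₂ + 2e⁻, so n(Cl₂) = 1.036 / 2 = 0.5180 mol
V = 0.5180 × 22.4 = 11.60 L
= 11600 cm³

11600 cm³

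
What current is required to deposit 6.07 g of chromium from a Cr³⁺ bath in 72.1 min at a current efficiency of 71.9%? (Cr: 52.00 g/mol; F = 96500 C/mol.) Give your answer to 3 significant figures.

n(Cr) = 6.07 / 52.00 = 0.1167 mol
Cr³⁺ + 3e⁻ → Cr, so n(e⁻) = 3 × 0.1167 = 0.3501 mol
Q = 0.3501 × 96500 / 0.719 = 46990 C
I = Q / t = 46990 / 4326 s = 10.9 A

10.9 A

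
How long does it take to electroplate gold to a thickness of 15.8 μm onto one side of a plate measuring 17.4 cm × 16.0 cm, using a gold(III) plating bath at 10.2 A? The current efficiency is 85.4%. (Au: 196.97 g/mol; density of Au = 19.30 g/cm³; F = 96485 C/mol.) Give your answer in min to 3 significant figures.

Plated area = 17.4 × 16.0 = 278.4 cm²
Volume = 278.4 × 15.8×10⁻⁴ cm = 0.4399 cm³
m(Au) = 0.4399 × 19.30 = 8.490 g
n(Au) = 8.490 / 196.97 = 0.04310 mol; n(e⁻) = 3 × 0.04310 = 0.1293 mol
Q = 0.1293 × 96485 / 0.854 = 14610 C
t = 14610 / 10.2 = 1432 s = 23.9 min

23.9 min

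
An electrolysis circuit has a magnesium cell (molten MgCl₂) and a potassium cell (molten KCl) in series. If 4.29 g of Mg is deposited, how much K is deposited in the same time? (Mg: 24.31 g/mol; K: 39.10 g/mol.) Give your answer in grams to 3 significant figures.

13.8 g

n(Mg) = 4.29 / 24.31 = 0.1765 mol
Mg²⁺ + 2e⁻ → Mg, so n(e⁻) = 2 × 0.1765 = 0.3530 mol
In series, the same 0.3530 mol of electrons flows through the second cell.
K⁺ + e⁻ → K, so n(K) = 0.3530 mol
m(K) = 0.3530 × 39.10 = 13.8 g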